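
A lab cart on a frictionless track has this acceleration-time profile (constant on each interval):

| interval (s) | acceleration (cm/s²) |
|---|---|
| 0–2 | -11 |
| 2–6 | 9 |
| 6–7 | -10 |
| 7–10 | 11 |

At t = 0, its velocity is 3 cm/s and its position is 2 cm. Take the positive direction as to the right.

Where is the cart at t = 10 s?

64.5 cm

On each constant-a segment, Δv = aΔt and Δx = v₀Δt + ½aΔt²; chain segment to segment.
0–2 s: v starts 3 cm/s; Δx = 3·2 + ½·-11·2² = -16 cm; v ends -19 cm/s.
2–6 s: v starts -19 cm/s; Δx = -19·4 + ½·9·4² = -4 cm; v ends 17 cm/s.
6–7 s: v starts 17 cm/s; Δx = 17·1 + ½·-10·1² = 12 cm; v ends 7 cm/s.
7–10 s: v starts 7 cm/s; Δx = 7·3 + ½·11·3² = 70.5 cm; v ends 40 cm/s.
x(10) = 2 + Σ Δx = 64.5 cm.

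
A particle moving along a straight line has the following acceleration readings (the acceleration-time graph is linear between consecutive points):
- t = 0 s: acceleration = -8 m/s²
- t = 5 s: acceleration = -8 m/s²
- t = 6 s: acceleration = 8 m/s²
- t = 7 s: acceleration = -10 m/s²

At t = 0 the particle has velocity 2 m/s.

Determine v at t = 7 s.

-39 m/s

Δv equals the area under the a-t graph; then v = v₀ + Δv.
0–5 s: -8 × 5 = -40 m/s
5–6 s: ½(-8 + 8)(1) = 0 m/s
6–7 s: ½(8 + -10)(1) = -1 m/s
Δv = -41 m/s, so v(7) = 2 + (-41) = -39 m/s.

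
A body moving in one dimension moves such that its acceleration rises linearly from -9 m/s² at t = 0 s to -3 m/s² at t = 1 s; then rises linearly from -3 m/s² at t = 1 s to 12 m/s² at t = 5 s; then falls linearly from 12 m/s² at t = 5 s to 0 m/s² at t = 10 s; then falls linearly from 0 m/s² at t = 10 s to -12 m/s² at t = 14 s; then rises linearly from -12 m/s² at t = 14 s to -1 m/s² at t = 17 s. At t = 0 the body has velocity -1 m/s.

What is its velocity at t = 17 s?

-2.5 m/s

Δv equals the area under the a-t graph; then v = v₀ + Δv.
0–1 s: ½(-9 + -3)(1) = -6 m/s
1–5 s: ½(-3 + 12)(4) = 18 m/s
5–10 s: ½(12 + 0)(5) = 30 m/s
10–14 s: ½(0 + -12)(4) = -24 m/s
14–17 s: ½(-12 + -1)(3) = -19.5 m/s
Δv = -1.5 m/s, so v(17) = -1 + (-1.5) = -2.5 m/s.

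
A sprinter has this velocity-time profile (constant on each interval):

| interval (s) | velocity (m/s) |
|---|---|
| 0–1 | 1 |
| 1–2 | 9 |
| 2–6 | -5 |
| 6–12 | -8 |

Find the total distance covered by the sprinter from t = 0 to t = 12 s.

78 m

Total distance travelled is ∫|v| dt — sum the magnitudes of each area piece.
0–1 s: |1| × 1 = 1 m
1–2 s: |9| × 1 = 9 m
2–6 s: |-5| × 4 = 20 m
6–12 s: |-8| × 6 = 48 m
Total distance = 78 m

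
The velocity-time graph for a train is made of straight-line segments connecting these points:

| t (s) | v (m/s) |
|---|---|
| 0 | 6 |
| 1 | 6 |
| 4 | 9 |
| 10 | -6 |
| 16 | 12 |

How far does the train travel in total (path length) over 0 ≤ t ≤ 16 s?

81.9 m

Total distance travelled is ∫|v| dt — sum the magnitudes of each area piece.
0–1 s: |6| × 1 = 6 m
1–4 s: |½(6 + 9)(3)| = 22.5 m
4–10 s: v = 0 at t = 7.6 s; triangle areas 16.2 + 7.2 = 23.4 m
10–16 s: v = 0 at t = 12 s; triangle areas 6 + 24 = 30 m
Total distance = 81.9 m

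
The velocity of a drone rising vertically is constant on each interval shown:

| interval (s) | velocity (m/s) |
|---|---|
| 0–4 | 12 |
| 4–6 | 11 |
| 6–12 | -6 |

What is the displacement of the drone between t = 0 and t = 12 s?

34 m

Net displacement equals the area under the velocity-time graph (areas below the axis count negative).
0–4 s: 12 × 4 = 48 m
4–6 s: 11 × 2 = 22 m
6–12 s: -6 × 6 = -36 m
Net displacement = 34 m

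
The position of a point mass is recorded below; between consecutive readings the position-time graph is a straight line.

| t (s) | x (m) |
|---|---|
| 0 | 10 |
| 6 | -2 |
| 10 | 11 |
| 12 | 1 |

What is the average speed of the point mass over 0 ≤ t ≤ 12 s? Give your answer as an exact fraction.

Average speed = (total path length)/(elapsed time); on a piecewise-linear x-t graph the path length is Σ|Δx|.
0–6 s: |Δx| = |-2 − 10| = 12 m
6–10 s: |Δx| = |11 − -2| = 13 m
10–12 s: |Δx| = |1 − 11| = 10 m
Total path = 35 m; average speed = 35/12 = 35/12 m/s.

35/12 m/s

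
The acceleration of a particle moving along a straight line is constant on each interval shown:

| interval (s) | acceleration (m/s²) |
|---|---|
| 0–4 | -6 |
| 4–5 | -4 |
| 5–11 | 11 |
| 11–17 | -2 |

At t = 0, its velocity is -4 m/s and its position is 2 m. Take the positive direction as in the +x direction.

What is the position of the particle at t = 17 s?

On each constant-a segment, Δv = aΔt and Δx = v₀Δt + ½aΔt²; chain segment to segment.
0–4 s: v starts -4 m/s; Δx = -4·4 + ½·-6·4² = -64 m; v ends -28 m/s.
4–5 s: v starts -28 m/s; Δx = -28·1 + ½·-4·1² = -30 m; v ends -32 m/s.
5–11 s: v starts -32 m/s; Δx = -32·6 + ½·11·6² = 6 m; v ends 34 m/s.
11–17 s: v starts 34 m/s; Δx = 34·6 + ½·-2·6² = 168 m; v ends 22 m/s.
x(17) = 2 + Σ Δx = 82 m.

82 m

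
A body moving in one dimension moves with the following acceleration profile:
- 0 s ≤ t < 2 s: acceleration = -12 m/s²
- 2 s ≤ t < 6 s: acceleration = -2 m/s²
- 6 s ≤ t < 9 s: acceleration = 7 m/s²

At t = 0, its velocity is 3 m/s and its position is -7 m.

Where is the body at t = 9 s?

On each constant-a segment, Δv = aΔt and Δx = v₀Δt + ½aΔt²; chain segment to segment.
0–2 s: v starts 3 m/s; Δx = 3·2 + ½·-12·2² = -18 m; v ends -21 m/s.
2–6 s: v starts -21 m/s; Δx = -21·4 + ½·-2·4² = -100 m; v ends -29 m/s.
6–9 s: v starts -29 m/s; Δx = -29·3 + ½·7·3² = -55.5 m; v ends -8 m/s.
x(9) = -7 + Σ Δx = -180.5 m.

-180.5 m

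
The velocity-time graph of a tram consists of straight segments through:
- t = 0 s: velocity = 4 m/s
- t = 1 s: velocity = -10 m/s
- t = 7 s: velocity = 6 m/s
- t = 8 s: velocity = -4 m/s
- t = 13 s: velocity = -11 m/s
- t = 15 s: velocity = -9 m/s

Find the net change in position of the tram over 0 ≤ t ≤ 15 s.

-71.5 m

Displacement is the signed area under the v-t curve.
0–1 s: ½(4 + -10)(1) = -3 m
1–7 s: ½(-10 + 6)(6) = -12 m
7–8 s: ½(6 + -4)(1) = 1 m
8–13 s: ½(-4 + -11)(5) = -37.5 m
13–15 s: ½(-11 + -9)(2) = -20 m
Net displacement = -71.5 m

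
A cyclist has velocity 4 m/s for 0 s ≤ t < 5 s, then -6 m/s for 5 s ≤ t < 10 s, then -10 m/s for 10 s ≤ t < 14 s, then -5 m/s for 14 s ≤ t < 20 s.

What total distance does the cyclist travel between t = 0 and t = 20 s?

Total distance travelled is ∫|v| dt — sum the magnitudes of each area piece.
0–5 s: |4| × 5 = 20 m
5–10 s: |-6| × 5 = 30 m
10–14 s: |-10| × 4 = 40 m
14–20 s: |-5| × 6 = 30 m
Total distance = 120 m

120 m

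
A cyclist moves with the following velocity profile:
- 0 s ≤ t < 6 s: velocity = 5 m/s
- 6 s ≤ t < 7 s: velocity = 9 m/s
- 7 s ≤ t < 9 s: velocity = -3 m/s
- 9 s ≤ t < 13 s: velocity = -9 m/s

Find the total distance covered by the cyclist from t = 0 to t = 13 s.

81 m

Distance (not displacement) is the total path length: add the absolute areas under v-t.
0–6 s: |5| × 6 = 30 m
6–7 s: |9| × 1 = 9 m
7–9 s: |-3| × 2 = 6 m
9–13 s: |-9| × 4 = 36 m
Total distance = 81 m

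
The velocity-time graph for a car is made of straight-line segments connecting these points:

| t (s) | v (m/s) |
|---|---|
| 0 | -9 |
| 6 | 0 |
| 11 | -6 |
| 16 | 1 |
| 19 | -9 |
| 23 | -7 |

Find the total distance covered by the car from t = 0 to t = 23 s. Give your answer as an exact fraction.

Distance (not displacement) is the total path length: add the absolute areas under v-t.
0–6 s: |½(-9 + 0)(6)| = 27 m
6–11 s: |½(0 + -6)(5)| = 15 m
11–16 s: v = 0 at t = 107/7 s; triangle areas 90/7 + 5/14 = 185/14 m
16–19 s: v = 0 at t = 16.3 s; triangle areas 0.15 + 12.15 = 12.3 m
19–23 s: |½(-9 + -7)(4)| = 32 m
Total distance = 3483/35 m

3483/35 m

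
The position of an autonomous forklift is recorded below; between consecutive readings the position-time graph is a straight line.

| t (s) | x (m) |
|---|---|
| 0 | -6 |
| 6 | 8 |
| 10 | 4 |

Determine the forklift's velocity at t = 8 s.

Velocity is the slope of the x-t graph on 6–10 s: (4 − 8)/(10 − 6) = -1 m/s.

-1 m/s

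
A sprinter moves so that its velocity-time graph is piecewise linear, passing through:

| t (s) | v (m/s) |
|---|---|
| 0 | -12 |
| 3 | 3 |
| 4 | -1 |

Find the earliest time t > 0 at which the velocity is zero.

v changes sign on 0–3 s (from -12 to 3); the graph is linear there, so v = 0 at t = 0 + (12)·(3 − 0)/(3 − -12) = 2.4 s.

t = 2.4 s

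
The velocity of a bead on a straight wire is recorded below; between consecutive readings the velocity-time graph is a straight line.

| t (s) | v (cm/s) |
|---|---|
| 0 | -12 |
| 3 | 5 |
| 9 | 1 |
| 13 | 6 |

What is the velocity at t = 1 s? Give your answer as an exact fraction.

-19/3 cm/s

On 0–3 s the graph is linear from -12 to 5 cm/s: v(1) = -12 + (5 − -12)·(1 − 0)/(3 − 0) = -19/3 cm/s.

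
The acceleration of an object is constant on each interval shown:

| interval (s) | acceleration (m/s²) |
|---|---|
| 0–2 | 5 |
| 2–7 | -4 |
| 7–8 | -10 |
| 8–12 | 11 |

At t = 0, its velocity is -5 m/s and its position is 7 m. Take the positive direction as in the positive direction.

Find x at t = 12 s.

On each constant-a segment, Δv = aΔt and Δx = v₀Δt + ½aΔt²; chain segment to segment.
0–2 s: v starts -5 m/s; Δx = -5·2 + ½·5·2² = 0 m; v ends 5 m/s.
2–7 s: v starts 5 m/s; Δx = 5·5 + ½·-4·5² = -25 m; v ends -15 m/s.
7–8 s: v starts -15 m/s; Δx = -15·1 + ½·-10·1² = -20 m; v ends -25 m/s.
8–12 s: v starts -25 m/s; Δx = -25·4 + ½·11·4² = -12 m; v ends 19 m/s.
x(12) = 7 + Σ Δx = -50 m.

-50 m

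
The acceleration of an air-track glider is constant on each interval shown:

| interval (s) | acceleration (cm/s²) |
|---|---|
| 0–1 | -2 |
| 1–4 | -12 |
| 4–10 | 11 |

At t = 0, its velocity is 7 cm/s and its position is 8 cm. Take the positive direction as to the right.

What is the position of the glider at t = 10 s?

On each constant-a segment, Δv = aΔt and Δx = v₀Δt + ½aΔt²; chain segment to segment.
0–1 s: v starts 7 cm/s; Δx = 7·1 + ½·-2·1² = 6 cm; v ends 5 cm/s.
1–4 s: v starts 5 cm/s; Δx = 5·3 + ½·-12·3² = -39 cm; v ends -31 cm/s.
4–10 s: v starts -31 cm/s; Δx = -31·6 + ½·11·6² = 12 cm; v ends 35 cm/s.
x(10) = 8 + Σ Δx = -13 cm.

-13 cm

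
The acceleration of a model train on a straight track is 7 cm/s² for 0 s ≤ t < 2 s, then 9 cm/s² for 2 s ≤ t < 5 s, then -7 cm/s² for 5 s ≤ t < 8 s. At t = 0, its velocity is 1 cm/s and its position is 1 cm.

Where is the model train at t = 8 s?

197 cm

On each constant-a segment, Δv = aΔt and Δx = v₀Δt + ½aΔt²; chain segment to segment.
0–2 s: v starts 1 cm/s; Δx = 1·2 + ½·7·2² = 16 cm; v ends 15 cm/s.
2–5 s: v starts 15 cm/s; Δx = 15·3 + ½·9·3² = 85.5 cm; v ends 42 cm/s.
5–8 s: v starts 42 cm/s; Δx = 42·3 + ½·-7·3² = 94.5 cm; v ends 21 cm/s.
x(8) = 1 + Σ Δx = 197 cm.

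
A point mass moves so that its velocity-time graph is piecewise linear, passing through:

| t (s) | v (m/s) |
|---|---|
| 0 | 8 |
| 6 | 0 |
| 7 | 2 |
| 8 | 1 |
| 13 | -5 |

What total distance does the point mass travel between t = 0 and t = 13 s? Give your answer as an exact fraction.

Total distance travelled is ∫|v| dt — sum the magnitudes of each area piece.
0–6 s: |½(8 + 0)(6)| = 24 m
6–7 s: |½(0 + 2)(1)| = 1 m
7–8 s: |½(2 + 1)(1)| = 1.5 m
8–13 s: v = 0 at t = 53/6 s; triangle areas 5/12 + 125/12 = 65/6 m
Total distance = 112/3 m

112/3 m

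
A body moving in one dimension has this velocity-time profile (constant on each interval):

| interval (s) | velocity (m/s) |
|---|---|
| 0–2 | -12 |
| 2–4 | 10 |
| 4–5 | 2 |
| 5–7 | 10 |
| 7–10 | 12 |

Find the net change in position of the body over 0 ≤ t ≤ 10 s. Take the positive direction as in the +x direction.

54 m

Net displacement equals the area under the velocity-time graph (areas below the axis count negative).
0–2 s: -12 × 2 = -24 m
2–4 s: 10 × 2 = 20 m
4–5 s: 2 × 1 = 2 m
5–7 s: 10 × 2 = 20 m
7–10 s: 12 × 3 = 36 m
Net displacement = 54 m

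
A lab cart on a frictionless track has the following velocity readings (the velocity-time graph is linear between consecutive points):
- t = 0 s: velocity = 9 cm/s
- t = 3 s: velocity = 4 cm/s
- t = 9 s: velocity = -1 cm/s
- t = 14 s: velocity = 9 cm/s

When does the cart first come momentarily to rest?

t = 7.8 s

v changes sign on 3–9 s (from 4 to -1); the graph is linear there, so v = 0 at t = 3 + (-4)·(9 − 3)/(-1 − 4) = 7.8 s.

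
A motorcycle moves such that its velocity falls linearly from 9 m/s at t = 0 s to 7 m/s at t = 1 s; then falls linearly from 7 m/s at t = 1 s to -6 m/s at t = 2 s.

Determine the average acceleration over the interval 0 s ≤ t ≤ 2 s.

Average acceleration = Δv/Δt = (-6 − 9)/(2 − 0) = -7.5 m/s².

-7.5 m/s²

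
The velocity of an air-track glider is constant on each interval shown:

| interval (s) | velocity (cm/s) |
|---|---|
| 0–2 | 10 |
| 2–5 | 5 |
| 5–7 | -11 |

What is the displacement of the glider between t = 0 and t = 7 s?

13 cm

Displacement is the signed area under the v-t curve.
0–2 s: 10 × 2 = 20 cm
2–5 s: 5 × 3 = 15 cm
5–7 s: -11 × 2 = -22 cm
Net displacement = 13 cm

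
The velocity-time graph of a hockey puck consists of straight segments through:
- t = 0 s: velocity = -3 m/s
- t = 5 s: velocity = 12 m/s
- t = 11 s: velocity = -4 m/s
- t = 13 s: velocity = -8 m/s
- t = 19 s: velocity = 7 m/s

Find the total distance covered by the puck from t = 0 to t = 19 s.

90.1 m

Distance (not displacement) is the total path length: add the absolute areas under v-t.
0–5 s: v = 0 at t = 1 s; triangle areas 1.5 + 24 = 25.5 m
5–11 s: v = 0 at t = 9.5 s; triangle areas 27 + 3 = 30 m
11–13 s: |½(-4 + -8)(2)| = 12 m
13–19 s: v = 0 at t = 16.2 s; triangle areas 12.8 + 9.8 = 22.6 m
Total distance = 90.1 m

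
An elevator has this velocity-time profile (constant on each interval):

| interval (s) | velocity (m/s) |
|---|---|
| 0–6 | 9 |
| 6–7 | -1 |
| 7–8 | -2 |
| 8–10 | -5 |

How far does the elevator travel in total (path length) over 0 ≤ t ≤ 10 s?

Distance (not displacement) is the total path length: add the absolute areas under v-t.
0–6 s: |9| × 6 = 54 m
6–7 s: |-1| × 1 = 1 m
7–8 s: |-2| × 1 = 2 m
8–10 s: |-5| × 2 = 10 m
Total distance = 67 m

67 m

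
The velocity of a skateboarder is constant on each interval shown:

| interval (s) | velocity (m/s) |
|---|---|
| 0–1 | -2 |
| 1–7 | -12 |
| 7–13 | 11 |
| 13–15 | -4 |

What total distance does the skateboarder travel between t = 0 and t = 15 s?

Distance (not displacement) is the total path length: add the absolute areas under v-t.
0–1 s: |-2| × 1 = 2 m
1–7 s: |-12| × 6 = 72 m
7–13 s: |11| × 6 = 66 m
13–15 s: |-4| × 2 = 8 m
Total distance = 148 m

148 m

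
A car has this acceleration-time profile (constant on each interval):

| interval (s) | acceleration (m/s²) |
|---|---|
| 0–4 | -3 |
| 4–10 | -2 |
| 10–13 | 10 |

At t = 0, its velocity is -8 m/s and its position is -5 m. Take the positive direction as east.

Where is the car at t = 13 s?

On each constant-a segment, Δv = aΔt and Δx = v₀Δt + ½aΔt²; chain segment to segment.
0–4 s: v starts -8 m/s; Δx = -8·4 + ½·-3·4² = -56 m; v ends -20 m/s.
4–10 s: v starts -20 m/s; Δx = -20·6 + ½·-2·6² = -156 m; v ends -32 m/s.
10–13 s: v starts -32 m/s; Δx = -32·3 + ½·10·3² = -51 m; v ends -2 m/s.
x(13) = -5 + Σ Δx = -268 m.

-268 m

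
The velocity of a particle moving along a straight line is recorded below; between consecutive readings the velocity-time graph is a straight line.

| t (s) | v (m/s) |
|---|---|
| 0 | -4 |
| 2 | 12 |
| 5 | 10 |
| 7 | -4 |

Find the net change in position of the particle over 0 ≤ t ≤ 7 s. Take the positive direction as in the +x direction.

Displacement is the signed area under the v-t curve.
0–2 s: ½(-4 + 12)(2) = 8 m
2–5 s: ½(12 + 10)(3) = 33 m
5–7 s: ½(10 + -4)(2) = 6 m
Net displacement = 47 m

47 m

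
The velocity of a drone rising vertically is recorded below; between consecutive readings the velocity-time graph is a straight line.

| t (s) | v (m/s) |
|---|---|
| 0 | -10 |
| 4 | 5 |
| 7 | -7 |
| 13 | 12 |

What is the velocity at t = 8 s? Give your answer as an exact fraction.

-23/6 m/s

On 7–13 s the graph is linear from -7 to 12 m/s: v(8) = -7 + (12 − -7)·(8 − 7)/(13 − 7) = -23/6 m/s.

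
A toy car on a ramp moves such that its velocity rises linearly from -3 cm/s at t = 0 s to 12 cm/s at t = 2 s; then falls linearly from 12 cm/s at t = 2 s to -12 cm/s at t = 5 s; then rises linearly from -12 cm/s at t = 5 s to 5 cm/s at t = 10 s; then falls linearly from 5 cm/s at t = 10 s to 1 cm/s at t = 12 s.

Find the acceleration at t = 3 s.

-8 cm/s²

Acceleration is the slope of the v-t graph on 2–5 s: (-12 − 12)/(5 − 2) = -8 cm/s².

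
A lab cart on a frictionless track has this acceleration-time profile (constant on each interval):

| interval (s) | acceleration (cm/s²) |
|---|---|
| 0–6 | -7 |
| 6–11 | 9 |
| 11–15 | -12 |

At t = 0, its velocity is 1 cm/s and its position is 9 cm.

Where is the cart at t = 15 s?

-283.5 cm

On each constant-a segment, Δv = aΔt and Δx = v₀Δt + ½aΔt²; chain segment to segment.
0–6 s: v starts 1 cm/s; Δx = 1·6 + ½·-7·6² = -120 cm; v ends -41 cm/s.
6–11 s: v starts -41 cm/s; Δx = -41·5 + ½·9·5² = -92.5 cm; v ends 4 cm/s.
11–15 s: v starts 4 cm/s; Δx = 4·4 + ½·-12·4² = -80 cm; v ends -44 cm/s.
x(15) = 9 + Σ Δx = -283.5 cm.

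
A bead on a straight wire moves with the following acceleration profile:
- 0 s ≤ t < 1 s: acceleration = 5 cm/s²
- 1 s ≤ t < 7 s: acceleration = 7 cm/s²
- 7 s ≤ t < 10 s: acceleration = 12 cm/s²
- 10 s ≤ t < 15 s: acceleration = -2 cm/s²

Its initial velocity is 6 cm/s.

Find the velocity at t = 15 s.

79 cm/s

Δv equals the area under the a-t graph; then v = v₀ + Δv.
0–1 s: 5 × 1 = 5 cm/s
1–7 s: 7 × 6 = 42 cm/s
7–10 s: 12 × 3 = 36 cm/s
10–15 s: -2 × 5 = -10 cm/s
Δv = 73 cm/s, so v(15) = 6 + (73) = 79 cm/s.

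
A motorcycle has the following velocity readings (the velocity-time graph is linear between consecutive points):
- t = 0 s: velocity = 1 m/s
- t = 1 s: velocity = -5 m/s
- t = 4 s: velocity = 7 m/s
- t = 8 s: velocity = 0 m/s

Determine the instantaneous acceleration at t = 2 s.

Acceleration is the slope of the v-t graph on 1–4 s: (7 − -5)/(4 − 1) = 4 m/s².

4 m/s²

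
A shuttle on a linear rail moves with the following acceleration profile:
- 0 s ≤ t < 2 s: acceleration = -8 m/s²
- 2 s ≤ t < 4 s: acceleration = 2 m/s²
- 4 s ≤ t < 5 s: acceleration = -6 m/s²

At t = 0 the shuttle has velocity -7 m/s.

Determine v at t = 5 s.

-25 m/s

Δv equals the area under the a-t graph; then v = v₀ + Δv.
0–2 s: -8 × 2 = -16 m/s
2–4 s: 2 × 2 = 4 m/s
4–5 s: -6 × 1 = -6 m/s
Δv = -18 m/s, so v(5) = -7 + (-18) = -25 m/s.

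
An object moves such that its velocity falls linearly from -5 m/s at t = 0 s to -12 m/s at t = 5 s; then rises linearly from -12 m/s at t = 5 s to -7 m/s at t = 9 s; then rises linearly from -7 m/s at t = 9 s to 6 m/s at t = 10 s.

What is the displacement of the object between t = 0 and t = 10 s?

Displacement is the signed area under the v-t curve.
0–5 s: ½(-5 + -12)(5) = -42.5 m
5–9 s: ½(-12 + -7)(4) = -38 m
9–10 s: ½(-7 + 6)(1) = -0.5 m
Net displacement = -81 m

-81 m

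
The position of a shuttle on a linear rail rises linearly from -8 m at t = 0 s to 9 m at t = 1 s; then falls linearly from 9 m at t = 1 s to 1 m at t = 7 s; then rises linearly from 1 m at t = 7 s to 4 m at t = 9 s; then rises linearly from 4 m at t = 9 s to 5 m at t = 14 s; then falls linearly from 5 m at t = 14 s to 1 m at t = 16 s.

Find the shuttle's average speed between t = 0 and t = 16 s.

Average speed = (total path length)/(elapsed time); on a piecewise-linear x-t graph the path length is Σ|Δx|.
0–1 s: |Δx| = |9 − -8| = 17 m
1–7 s: |Δx| = |1 − 9| = 8 m
7–9 s: |Δx| = |4 − 1| = 3 m
9–14 s: |Δx| = |5 − 4| = 1 m
14–16 s: |Δx| = |1 − 5| = 4 m
Total path = 33 m; average speed = 33/16 = 2.0625 m/s.

2.0625 m/s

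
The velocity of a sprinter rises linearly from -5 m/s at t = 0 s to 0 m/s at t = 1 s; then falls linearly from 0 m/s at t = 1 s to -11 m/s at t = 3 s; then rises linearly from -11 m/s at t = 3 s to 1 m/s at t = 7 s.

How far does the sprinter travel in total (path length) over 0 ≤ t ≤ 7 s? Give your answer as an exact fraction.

203/6 m

Total distance travelled is ∫|v| dt — sum the magnitudes of each area piece.
0–1 s: |½(-5 + 0)(1)| = 2.5 m
1–3 s: |½(0 + -11)(2)| = 11 m
3–7 s: v = 0 at t = 20/3 s; triangle areas 121/6 + 1/6 = 61/3 m
Total distance = 203/6 m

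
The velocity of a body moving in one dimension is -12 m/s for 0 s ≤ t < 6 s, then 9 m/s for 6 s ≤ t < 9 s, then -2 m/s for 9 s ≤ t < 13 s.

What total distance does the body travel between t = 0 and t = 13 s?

107 m

Distance (not displacement) is the total path length: add the absolute areas under v-t.
0–6 s: |-12| × 6 = 72 m
6–9 s: |9| × 3 = 27 m
9–13 s: |-2| × 4 = 8 m
Total distance = 107 m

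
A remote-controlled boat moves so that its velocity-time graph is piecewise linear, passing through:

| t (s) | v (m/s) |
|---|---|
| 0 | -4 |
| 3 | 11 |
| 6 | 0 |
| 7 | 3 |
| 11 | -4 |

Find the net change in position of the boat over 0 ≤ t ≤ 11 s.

26.5 m

Displacement is the signed area under the v-t curve.
0–3 s: ½(-4 + 11)(3) = 10.5 m
3–6 s: ½(11 + 0)(3) = 16.5 m
6–7 s: ½(0 + 3)(1) = 1.5 m
7–11 s: ½(3 + -4)(4) = -2 m
Net displacement = 26.5 m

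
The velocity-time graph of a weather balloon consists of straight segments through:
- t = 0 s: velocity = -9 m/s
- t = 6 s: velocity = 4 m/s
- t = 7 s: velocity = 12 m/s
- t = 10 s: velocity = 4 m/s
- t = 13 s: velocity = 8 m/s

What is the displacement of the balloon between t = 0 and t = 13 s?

35 m

Net displacement equals the area under the velocity-time graph (areas below the axis count negative).
0–6 s: ½(-9 + 4)(6) = -15 m
6–7 s: ½(4 + 12)(1) = 8 m
7–10 s: ½(12 + 4)(3) = 24 m
10–13 s: ½(4 + 8)(3) = 18 m
Net displacement = 35 m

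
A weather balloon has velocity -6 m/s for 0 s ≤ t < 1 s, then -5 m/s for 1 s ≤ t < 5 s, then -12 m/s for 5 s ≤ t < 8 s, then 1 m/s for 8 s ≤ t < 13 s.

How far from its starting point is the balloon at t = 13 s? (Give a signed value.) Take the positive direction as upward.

-57 m

Net displacement equals the area under the velocity-time graph (areas below the axis count negative).
0–1 s: -6 × 1 = -6 m
1–5 s: -5 × 4 = -20 m
5–8 s: -12 × 3 = -36 m
8–13 s: 1 × 5 = 5 m
Net displacement = -57 m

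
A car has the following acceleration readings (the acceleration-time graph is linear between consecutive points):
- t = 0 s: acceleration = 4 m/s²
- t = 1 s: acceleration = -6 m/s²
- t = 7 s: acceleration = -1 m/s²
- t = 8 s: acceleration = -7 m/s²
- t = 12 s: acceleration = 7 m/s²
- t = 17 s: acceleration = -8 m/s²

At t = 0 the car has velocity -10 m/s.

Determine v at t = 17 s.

-38.5 m/s

Δv equals the area under the a-t graph; then v = v₀ + Δv.
0–1 s: ½(4 + -6)(1) = -1 m/s
1–7 s: ½(-6 + -1)(6) = -21 m/s
7–8 s: ½(-1 + -7)(1) = -4 m/s
8–12 s: ½(-7 + 7)(4) = 0 m/s
12–17 s: ½(7 + -8)(5) = -2.5 m/s
Δv = -28.5 m/s, so v(17) = -10 + (-28.5) = -38.5 m/s.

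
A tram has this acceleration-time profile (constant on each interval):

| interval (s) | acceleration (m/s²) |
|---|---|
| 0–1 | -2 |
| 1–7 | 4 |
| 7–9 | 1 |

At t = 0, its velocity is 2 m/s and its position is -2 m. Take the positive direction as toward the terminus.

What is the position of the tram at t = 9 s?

121 m

On each constant-a segment, Δv = aΔt and Δx = v₀Δt + ½aΔt²; chain segment to segment.
0–1 s: v starts 2 m/s; Δx = 2·1 + ½·-2·1² = 1 m; v ends 0 m/s.
1–7 s: v starts 0 m/s; Δx = 0·6 + ½·4·6² = 72 m; v ends 24 m/s.
7–9 s: v starts 24 m/s; Δx = 24·2 + ½·1·2² = 50 m; v ends 26 m/s.
x(9) = -2 + Σ Δx = 121 m.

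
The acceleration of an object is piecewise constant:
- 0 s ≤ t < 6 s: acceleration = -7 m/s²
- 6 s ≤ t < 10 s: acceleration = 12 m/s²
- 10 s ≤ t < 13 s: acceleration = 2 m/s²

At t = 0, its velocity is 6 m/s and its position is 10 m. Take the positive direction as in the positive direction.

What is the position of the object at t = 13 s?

-83 m

On each constant-a segment, Δv = aΔt and Δx = v₀Δt + ½aΔt²; chain segment to segment.
0–6 s: v starts 6 m/s; Δx = 6·6 + ½·-7·6² = -90 m; v ends -36 m/s.
6–10 s: v starts -36 m/s; Δx = -36·4 + ½·12·4² = -48 m; v ends 12 m/s.
10–13 s: v starts 12 m/s; Δx = 12·3 + ½·2·3² = 45 m; v ends 18 m/s.
x(13) = 10 + Σ Δx = -83 m.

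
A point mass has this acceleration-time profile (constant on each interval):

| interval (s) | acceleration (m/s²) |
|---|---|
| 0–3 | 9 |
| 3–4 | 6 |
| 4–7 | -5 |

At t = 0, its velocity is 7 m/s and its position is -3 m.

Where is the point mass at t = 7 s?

193 m

On each constant-a segment, Δv = aΔt and Δx = v₀Δt + ½aΔt²; chain segment to segment.
0–3 s: v starts 7 m/s; Δx = 7·3 + ½·9·3² = 61.5 m; v ends 34 m/s.
3–4 s: v starts 34 m/s; Δx = 34·1 + ½·6·1² = 37 m; v ends 40 m/s.
4–7 s: v starts 40 m/s; Δx = 40·3 + ½·-5·3² = 97.5 m; v ends 25 m/s.
x(7) = -3 + Σ Δx = 193 m.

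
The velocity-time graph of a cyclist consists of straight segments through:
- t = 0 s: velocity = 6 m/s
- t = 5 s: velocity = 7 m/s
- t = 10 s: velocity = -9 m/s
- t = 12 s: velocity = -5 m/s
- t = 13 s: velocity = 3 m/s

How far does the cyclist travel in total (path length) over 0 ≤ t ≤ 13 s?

68.9375 m

Total distance travelled is ∫|v| dt — sum the magnitudes of each area piece.
0–5 s: |½(6 + 7)(5)| = 32.5 m
5–10 s: v = 0 at t = 7.1875 s; triangle areas 7.65625 + 12.65625 = 20.3125 m
10–12 s: |½(-9 + -5)(2)| = 14 m
12–13 s: v = 0 at t = 12.625 s; triangle areas 1.5625 + 0.5625 = 2.125 m
Total distance = 68.9375 m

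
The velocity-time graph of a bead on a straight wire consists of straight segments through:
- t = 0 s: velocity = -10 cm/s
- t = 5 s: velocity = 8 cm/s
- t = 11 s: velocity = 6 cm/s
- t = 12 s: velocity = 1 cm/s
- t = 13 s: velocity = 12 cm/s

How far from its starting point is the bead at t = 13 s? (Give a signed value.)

Net displacement equals the area under the velocity-time graph (areas below the axis count negative).
0–5 s: ½(-10 + 8)(5) = -5 cm
5–11 s: ½(8 + 6)(6) = 42 cm
11–12 s: ½(6 + 1)(1) = 3.5 cm
12–13 s: ½(1 + 12)(1) = 6.5 cm
Net displacement = 47 cm

47 cm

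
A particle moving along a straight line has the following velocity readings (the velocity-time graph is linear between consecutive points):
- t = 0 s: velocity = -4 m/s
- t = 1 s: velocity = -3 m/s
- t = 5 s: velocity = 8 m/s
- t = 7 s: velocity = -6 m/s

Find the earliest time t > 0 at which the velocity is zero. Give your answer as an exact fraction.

v changes sign on 1–5 s (from -3 to 8); the graph is linear there, so v = 0 at t = 1 + (3)·(5 − 1)/(8 − -3) = 23/11 s.

t = 23/11 s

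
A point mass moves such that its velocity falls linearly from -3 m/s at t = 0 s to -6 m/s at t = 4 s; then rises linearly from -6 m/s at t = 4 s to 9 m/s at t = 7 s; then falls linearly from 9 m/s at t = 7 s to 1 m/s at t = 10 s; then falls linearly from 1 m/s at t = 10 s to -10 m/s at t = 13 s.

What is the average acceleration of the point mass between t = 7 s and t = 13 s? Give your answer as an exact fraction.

Average acceleration = Δv/Δt = (-10 − 9)/(13 − 7) = -19/6 m/s².

-19/6 m/s²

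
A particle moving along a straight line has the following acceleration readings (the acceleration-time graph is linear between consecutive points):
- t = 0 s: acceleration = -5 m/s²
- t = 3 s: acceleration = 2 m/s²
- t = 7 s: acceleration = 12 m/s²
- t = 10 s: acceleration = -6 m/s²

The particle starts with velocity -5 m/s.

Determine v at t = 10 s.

Δv equals the area under the a-t graph; then v = v₀ + Δv.
0–3 s: ½(-5 + 2)(3) = -4.5 m/s
3–7 s: ½(2 + 12)(4) = 28 m/s
7–10 s: ½(12 + -6)(3) = 9 m/s
Δv = 32.5 m/s, so v(10) = -5 + (32.5) = 27.5 m/s.

27.5 m/s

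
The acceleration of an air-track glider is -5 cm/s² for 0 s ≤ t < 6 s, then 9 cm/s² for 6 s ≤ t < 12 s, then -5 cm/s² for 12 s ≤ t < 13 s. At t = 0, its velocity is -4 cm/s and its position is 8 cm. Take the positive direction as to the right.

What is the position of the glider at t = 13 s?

On each constant-a segment, Δv = aΔt and Δx = v₀Δt + ½aΔt²; chain segment to segment.
0–6 s: v starts -4 cm/s; Δx = -4·6 + ½·-5·6² = -114 cm; v ends -34 cm/s.
6–12 s: v starts -34 cm/s; Δx = -34·6 + ½·9·6² = -42 cm; v ends 20 cm/s.
12–13 s: v starts 20 cm/s; Δx = 20·1 + ½·-5·1² = 17.5 cm; v ends 15 cm/s.
x(13) = 8 + Σ Δx = -130.5 cm.

-130.5 cm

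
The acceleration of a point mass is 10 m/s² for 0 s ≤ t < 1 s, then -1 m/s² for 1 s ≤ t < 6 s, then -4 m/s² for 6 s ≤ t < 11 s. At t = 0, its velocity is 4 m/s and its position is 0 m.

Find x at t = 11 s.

On each constant-a segment, Δv = aΔt and Δx = v₀Δt + ½aΔt²; chain segment to segment.
0–1 s: v starts 4 m/s; Δx = 4·1 + ½·10·1² = 9 m; v ends 14 m/s.
1–6 s: v starts 14 m/s; Δx = 14·5 + ½·-1·5² = 57.5 m; v ends 9 m/s.
6–11 s: v starts 9 m/s; Δx = 9·5 + ½·-4·5² = -5 m; v ends -11 m/s.
x(11) = 0 + Σ Δx = 61.5 m.

61.5 m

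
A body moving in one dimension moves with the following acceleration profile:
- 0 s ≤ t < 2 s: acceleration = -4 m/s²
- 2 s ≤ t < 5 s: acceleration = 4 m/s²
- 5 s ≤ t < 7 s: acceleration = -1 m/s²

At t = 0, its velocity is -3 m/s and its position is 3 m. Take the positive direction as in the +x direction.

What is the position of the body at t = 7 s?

On each constant-a segment, Δv = aΔt and Δx = v₀Δt + ½aΔt²; chain segment to segment.
0–2 s: v starts -3 m/s; Δx = -3·2 + ½·-4·2² = -14 m; v ends -11 m/s.
2–5 s: v starts -11 m/s; Δx = -11·3 + ½·4·3² = -15 m; v ends 1 m/s.
5–7 s: v starts 1 m/s; Δx = 1·2 + ½·-1·2² = 0 m; v ends -1 m/s.
x(7) = 3 + Σ Δx = -26 m.

-26 m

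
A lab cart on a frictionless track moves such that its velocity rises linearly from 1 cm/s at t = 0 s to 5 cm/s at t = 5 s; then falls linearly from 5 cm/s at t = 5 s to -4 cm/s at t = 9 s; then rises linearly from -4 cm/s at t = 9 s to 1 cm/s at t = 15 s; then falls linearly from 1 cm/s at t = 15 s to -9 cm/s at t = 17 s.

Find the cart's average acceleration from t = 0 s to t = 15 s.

0 cm/s²

Average acceleration = Δv/Δt = (1 − 1)/(15 − 0) = 0 cm/s².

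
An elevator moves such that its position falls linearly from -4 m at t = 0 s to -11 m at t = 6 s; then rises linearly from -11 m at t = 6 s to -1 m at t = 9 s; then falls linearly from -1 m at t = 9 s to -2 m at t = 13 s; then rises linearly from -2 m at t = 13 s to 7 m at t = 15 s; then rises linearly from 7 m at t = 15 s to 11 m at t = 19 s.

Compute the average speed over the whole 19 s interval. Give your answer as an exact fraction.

31/19 m/s

Average speed = (total path length)/(elapsed time); on a piecewise-linear x-t graph the path length is Σ|Δx|.
0–6 s: |Δx| = |-11 − -4| = 7 m
6–9 s: |Δx| = |-1 − -11| = 10 m
9–13 s: |Δx| = |-2 − -1| = 1 m
13–15 s: |Δx| = |7 − -2| = 9 m
15–19 s: |Δx| = |11 − 7| = 4 m
Total path = 31 m; average speed = 31/19 = 31/19 m/s.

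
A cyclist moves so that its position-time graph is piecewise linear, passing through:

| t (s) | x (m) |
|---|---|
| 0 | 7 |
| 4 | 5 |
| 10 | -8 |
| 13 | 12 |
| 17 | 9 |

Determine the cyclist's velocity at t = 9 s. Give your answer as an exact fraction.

-13/6 m/s

Velocity is the slope of the x-t graph on 4–10 s: (-8 − 5)/(10 − 4) = -13/6 m/s.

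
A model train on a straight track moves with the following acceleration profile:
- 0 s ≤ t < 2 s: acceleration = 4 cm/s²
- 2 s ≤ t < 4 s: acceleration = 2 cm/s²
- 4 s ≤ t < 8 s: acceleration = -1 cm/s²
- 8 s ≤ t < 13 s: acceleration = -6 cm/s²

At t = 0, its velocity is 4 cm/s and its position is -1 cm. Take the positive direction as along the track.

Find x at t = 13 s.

84 cm

On each constant-a segment, Δv = aΔt and Δx = v₀Δt + ½aΔt²; chain segment to segment.
0–2 s: v starts 4 cm/s; Δx = 4·2 + ½·4·2² = 16 cm; v ends 12 cm/s.
2–4 s: v starts 12 cm/s; Δx = 12·2 + ½·2·2² = 28 cm; v ends 16 cm/s.
4–8 s: v starts 16 cm/s; Δx = 16·4 + ½·-1·4² = 56 cm; v ends 12 cm/s.
8–13 s: v starts 12 cm/s; Δx = 12·5 + ½·-6·5² = -15 cm; v ends -18 cm/s.
x(13) = -1 + Σ Δx = 84 cm.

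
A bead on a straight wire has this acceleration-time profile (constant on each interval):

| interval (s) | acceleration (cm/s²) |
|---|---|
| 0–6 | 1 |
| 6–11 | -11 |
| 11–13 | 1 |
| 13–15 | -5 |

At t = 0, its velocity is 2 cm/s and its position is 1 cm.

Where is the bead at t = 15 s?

On each constant-a segment, Δv = aΔt and Δx = v₀Δt + ½aΔt²; chain segment to segment.
0–6 s: v starts 2 cm/s; Δx = 2·6 + ½·1·6² = 30 cm; v ends 8 cm/s.
6–11 s: v starts 8 cm/s; Δx = 8·5 + ½·-11·5² = -97.5 cm; v ends -47 cm/s.
11–13 s: v starts -47 cm/s; Δx = -47·2 + ½·1·2² = -92 cm; v ends -45 cm/s.
13–15 s: v starts -45 cm/s; Δx = -45·2 + ½·-5·2² = -100 cm; v ends -55 cm/s.
x(15) = 1 + Σ Δx = -258.5 cm.

-258.5 cm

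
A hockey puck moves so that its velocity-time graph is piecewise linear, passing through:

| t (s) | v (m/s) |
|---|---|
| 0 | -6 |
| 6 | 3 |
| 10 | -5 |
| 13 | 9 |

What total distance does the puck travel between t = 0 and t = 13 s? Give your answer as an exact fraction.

Total distance travelled is ∫|v| dt — sum the magnitudes of each area piece.
0–6 s: v = 0 at t = 4 s; triangle areas 12 + 3 = 15 m
6–10 s: v = 0 at t = 7.5 s; triangle areas 2.25 + 6.25 = 8.5 m
10–13 s: v = 0 at t = 155/14 s; triangle areas 75/28 + 243/28 = 159/14 m
Total distance = 244/7 m

244/7 m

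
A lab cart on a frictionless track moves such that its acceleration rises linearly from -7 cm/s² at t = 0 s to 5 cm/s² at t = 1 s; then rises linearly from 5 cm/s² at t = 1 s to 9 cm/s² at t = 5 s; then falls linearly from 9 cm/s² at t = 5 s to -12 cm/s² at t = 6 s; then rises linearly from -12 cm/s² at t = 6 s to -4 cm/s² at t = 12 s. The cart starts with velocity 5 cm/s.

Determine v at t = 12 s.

Δv equals the area under the a-t graph; then v = v₀ + Δv.
0–1 s: ½(-7 + 5)(1) = -1 cm/s
1–5 s: ½(5 + 9)(4) = 28 cm/s
5–6 s: ½(9 + -12)(1) = -1.5 cm/s
6–12 s: ½(-12 + -4)(6) = -48 cm/s
Δv = -22.5 cm/s, so v(12) = 5 + (-22.5) = -17.5 cm/s.

-17.5 cm/s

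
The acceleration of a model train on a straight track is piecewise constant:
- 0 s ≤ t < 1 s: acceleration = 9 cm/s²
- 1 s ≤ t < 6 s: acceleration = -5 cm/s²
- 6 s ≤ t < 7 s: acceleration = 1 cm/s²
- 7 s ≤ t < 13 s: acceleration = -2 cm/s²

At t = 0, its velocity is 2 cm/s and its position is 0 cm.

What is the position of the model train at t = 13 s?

On each constant-a segment, Δv = aΔt and Δx = v₀Δt + ½aΔt²; chain segment to segment.
0–1 s: v starts 2 cm/s; Δx = 2·1 + ½·9·1² = 6.5 cm; v ends 11 cm/s.
1–6 s: v starts 11 cm/s; Δx = 11·5 + ½·-5·5² = -7.5 cm; v ends -14 cm/s.
6–7 s: v starts -14 cm/s; Δx = -14·1 + ½·1·1² = -13.5 cm; v ends -13 cm/s.
7–13 s: v starts -13 cm/s; Δx = -13·6 + ½·-2·6² = -114 cm; v ends -25 cm/s.
x(13) = 0 + Σ Δx = -128.5 cm.

-128.5 cm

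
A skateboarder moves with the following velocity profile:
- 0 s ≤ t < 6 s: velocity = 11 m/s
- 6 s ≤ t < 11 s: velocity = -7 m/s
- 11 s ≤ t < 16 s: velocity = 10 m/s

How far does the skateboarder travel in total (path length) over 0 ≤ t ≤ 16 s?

151 m

Distance (not displacement) is the total path length: add the absolute areas under v-t.
0–6 s: |11| × 6 = 66 m
6–11 s: |-7| × 5 = 35 m
11–16 s: |10| × 5 = 50 m
Total distance = 151 m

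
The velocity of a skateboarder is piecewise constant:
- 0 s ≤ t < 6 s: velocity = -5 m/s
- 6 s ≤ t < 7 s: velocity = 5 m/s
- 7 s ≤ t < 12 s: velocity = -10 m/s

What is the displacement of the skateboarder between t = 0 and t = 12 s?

Net displacement equals the area under the velocity-time graph (areas below the axis count negative).
0–6 s: -5 × 6 = -30 m
6–7 s: 5 × 1 = 5 m
7–12 s: -10 × 5 = -50 m
Net displacement = -75 m

-75 m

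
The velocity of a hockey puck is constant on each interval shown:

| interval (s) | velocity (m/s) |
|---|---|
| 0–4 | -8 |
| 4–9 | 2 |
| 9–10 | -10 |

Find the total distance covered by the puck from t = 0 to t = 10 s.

Total distance travelled is ∫|v| dt — sum the magnitudes of each area piece.
0–4 s: |-8| × 4 = 32 m
4–9 s: |2| × 5 = 10 m
9–10 s: |-10| × 1 = 10 m
Total distance = 52 m

52 m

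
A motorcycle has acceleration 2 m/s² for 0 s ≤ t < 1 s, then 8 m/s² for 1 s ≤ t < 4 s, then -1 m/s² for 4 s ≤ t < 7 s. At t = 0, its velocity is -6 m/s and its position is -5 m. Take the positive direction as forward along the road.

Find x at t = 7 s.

69.5 m

On each constant-a segment, Δv = aΔt and Δx = v₀Δt + ½aΔt²; chain segment to segment.
0–1 s: v starts -6 m/s; Δx = -6·1 + ½·2·1² = -5 m; v ends -4 m/s.
1–4 s: v starts -4 m/s; Δx = -4·3 + ½·8·3² = 24 m; v ends 20 m/s.
4–7 s: v starts 20 m/s; Δx = 20·3 + ½·-1·3² = 55.5 m; v ends 17 m/s.
x(7) = -5 + Σ Δx = 69.5 m.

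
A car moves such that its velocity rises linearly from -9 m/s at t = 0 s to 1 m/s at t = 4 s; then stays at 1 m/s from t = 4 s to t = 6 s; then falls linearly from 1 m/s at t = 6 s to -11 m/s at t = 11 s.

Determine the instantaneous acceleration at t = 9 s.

Acceleration is the slope of the v-t graph on 6–11 s: (-11 − 1)/(11 − 6) = -2.4 m/s².

-2.4 m/s²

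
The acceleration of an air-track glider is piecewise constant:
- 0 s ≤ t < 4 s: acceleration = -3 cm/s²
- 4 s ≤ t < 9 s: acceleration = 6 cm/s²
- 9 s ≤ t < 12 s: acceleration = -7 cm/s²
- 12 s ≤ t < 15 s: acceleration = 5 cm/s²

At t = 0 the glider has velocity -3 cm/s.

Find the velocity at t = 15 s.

9 cm/s

Δv equals the area under the a-t graph; then v = v₀ + Δv.
0–4 s: -3 × 4 = -12 cm/s
4–9 s: 6 × 5 = 30 cm/s
9–12 s: -7 × 3 = -21 cm/s
12–15 s: 5 × 3 = 15 cm/s
Δv = 12 cm/s, so v(15) = -3 + (12) = 9 cm/s.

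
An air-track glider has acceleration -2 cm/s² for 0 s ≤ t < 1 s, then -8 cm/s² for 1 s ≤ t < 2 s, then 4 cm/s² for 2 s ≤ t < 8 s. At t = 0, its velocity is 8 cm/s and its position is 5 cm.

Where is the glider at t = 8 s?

74 cm

On each constant-a segment, Δv = aΔt and Δx = v₀Δt + ½aΔt²; chain segment to segment.
0–1 s: v starts 8 cm/s; Δx = 8·1 + ½·-2·1² = 7 cm; v ends 6 cm/s.
1–2 s: v starts 6 cm/s; Δx = 6·1 + ½·-8·1² = 2 cm; v ends -2 cm/s.
2–8 s: v starts -2 cm/s; Δx = -2·6 + ½·4·6² = 60 cm; v ends 22 cm/s.
x(8) = 5 + Σ Δx = 74 cm.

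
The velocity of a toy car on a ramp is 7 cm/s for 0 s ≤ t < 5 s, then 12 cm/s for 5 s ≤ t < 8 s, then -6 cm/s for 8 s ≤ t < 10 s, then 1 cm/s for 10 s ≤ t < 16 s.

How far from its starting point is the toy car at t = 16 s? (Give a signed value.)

Displacement is the signed area under the v-t curve.
0–5 s: 7 × 5 = 35 cm
5–8 s: 12 × 3 = 36 cm
8–10 s: -6 × 2 = -12 cm
10–16 s: 1 × 6 = 6 cm
Net displacement = 65 cm

65 cm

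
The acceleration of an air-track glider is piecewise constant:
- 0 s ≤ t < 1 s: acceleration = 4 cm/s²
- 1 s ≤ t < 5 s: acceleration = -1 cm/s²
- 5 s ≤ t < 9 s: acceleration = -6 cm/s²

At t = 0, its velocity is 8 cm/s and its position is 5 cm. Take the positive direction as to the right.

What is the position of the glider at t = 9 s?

39 cm

On each constant-a segment, Δv = aΔt and Δx = v₀Δt + ½aΔt²; chain segment to segment.
0–1 s: v starts 8 cm/s; Δx = 8·1 + ½·4·1² = 10 cm; v ends 12 cm/s.
1–5 s: v starts 12 cm/s; Δx = 12·4 + ½·-1·4² = 40 cm; v ends 8 cm/s.
5–9 s: v starts 8 cm/s; Δx = 8·4 + ½·-6·4² = -16 cm; v ends -16 cm/s.
x(9) = 5 + Σ Δx = 39 cm.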